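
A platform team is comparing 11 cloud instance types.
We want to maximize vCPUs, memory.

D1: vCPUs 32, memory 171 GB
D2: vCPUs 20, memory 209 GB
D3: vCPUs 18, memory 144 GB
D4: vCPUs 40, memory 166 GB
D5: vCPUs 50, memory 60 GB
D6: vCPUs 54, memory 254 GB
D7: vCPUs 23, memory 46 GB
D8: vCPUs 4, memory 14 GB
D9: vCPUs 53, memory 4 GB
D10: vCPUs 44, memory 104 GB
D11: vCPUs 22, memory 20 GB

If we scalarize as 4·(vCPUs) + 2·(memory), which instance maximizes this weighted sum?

D6

D1: 4·32 + 2·171 = 470
D2: 4·20 + 2·209 = 498
D3: 4·18 + 2·144 = 360
D4: 4·40 + 2·166 = 492
D5: 4·50 + 2·60 = 320
D6: 4·54 + 2·254 = 724
D7: 4·23 + 2·46 = 184
D8: 4·4 + 2·14 = 44
D9: 4·53 + 2·4 = 220
D10: 4·44 + 2·104 = 384
D11: 4·22 + 2·20 = 128
Highest: D6 at 724.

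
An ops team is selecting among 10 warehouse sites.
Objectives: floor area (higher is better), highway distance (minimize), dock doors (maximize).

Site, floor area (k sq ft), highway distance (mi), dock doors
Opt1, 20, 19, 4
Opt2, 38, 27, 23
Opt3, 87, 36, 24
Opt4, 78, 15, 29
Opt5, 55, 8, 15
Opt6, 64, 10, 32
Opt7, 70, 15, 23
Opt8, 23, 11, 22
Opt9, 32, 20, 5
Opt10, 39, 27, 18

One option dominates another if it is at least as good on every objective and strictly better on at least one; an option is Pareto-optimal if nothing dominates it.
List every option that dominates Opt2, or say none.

Opt4: floor area 78≥38, highway distance 15≤27, dock doors 29≥23 — dominates Opt2.
Opt6: floor area 64≥38, highway distance 10≤27, dock doors 32≥23 — dominates Opt2.
Opt7: floor area 70≥38, highway distance 15≤27, dock doors 23≥23 — dominates Opt2.
Others (Opt1, Opt3, Opt5, Opt8, Opt9, Opt10) are each worse than Opt2 on at least one objective.

Opt4, Opt6, Opt7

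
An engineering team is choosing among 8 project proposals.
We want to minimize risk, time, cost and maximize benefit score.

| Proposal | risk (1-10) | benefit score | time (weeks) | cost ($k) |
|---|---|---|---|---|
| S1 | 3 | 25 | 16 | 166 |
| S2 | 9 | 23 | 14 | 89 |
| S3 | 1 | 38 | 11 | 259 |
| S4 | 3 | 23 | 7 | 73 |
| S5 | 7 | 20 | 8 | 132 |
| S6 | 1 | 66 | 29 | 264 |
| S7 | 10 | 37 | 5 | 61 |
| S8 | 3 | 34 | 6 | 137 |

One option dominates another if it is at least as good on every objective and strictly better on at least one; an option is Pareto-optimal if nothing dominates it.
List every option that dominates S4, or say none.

none

S1: worse on time (16 vs 7).
S2: worse on risk (9 vs 3).
S3: worse on time (11 vs 7).
S5: worse on risk (7 vs 3).
S6: worse on time (29 vs 7).
S7: worse on risk (10 vs 3).
S8: worse on cost (137 vs 73).
No option dominates S4.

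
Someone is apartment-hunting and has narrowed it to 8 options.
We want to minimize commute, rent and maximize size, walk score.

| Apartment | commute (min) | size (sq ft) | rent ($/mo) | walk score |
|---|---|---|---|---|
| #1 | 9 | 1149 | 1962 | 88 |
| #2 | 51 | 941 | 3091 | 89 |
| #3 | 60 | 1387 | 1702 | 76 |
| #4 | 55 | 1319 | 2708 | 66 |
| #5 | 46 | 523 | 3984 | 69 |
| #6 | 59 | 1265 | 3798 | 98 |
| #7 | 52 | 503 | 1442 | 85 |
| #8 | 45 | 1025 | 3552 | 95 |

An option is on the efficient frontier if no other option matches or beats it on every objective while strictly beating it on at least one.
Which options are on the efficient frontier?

#1: not dominated (best commute).
#2: not dominated.
#3: not dominated (best size).
#4: not dominated.
#5: dominated by #1 (commute 9≤46, size 1149≥523, rent 1962≤3984, walk score 88≥69).
#6: not dominated (best walk score).
#7: not dominated (best rent).
#8: not dominated.

#1, #2, #3, #4, #6, #7, #8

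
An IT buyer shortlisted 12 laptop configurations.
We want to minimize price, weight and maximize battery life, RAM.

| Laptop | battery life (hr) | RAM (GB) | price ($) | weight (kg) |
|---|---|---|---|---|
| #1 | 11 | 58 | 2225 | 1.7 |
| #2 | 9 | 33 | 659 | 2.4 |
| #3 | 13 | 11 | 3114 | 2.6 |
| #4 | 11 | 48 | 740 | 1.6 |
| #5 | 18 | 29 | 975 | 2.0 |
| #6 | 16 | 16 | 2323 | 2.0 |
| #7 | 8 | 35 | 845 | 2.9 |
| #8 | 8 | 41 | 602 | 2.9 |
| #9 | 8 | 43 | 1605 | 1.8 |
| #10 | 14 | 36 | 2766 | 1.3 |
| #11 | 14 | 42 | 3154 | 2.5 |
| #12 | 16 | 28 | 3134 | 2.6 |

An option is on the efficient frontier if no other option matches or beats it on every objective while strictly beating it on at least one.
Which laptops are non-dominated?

#1, #2, #4, #5, #8, #10, #11

#1: not dominated (best RAM).
#2: not dominated.
#3: dominated by #5 (battery life 18≥13, RAM 29≥11, price 975≤3114, weight 2.0≤2.6).
#4: not dominated.
#5: not dominated (best battery life).
#6: dominated by #5 (battery life 18≥16, RAM 29≥16, price 975≤2323, weight 2.0≤2.0).
#7: dominated by #4 (battery life 11≥8, RAM 48≥35, price 740≤845, weight 1.6≤2.9).
#8: not dominated (best price).
#9: dominated by #4 (battery life 11≥8, RAM 48≥43, price 740≤1605, weight 1.6≤1.8).
#10: not dominated (best weight).
#11: not dominated.
#12: dominated by #5 (battery life 18≥16, RAM 29≥28, price 975≤3134, weight 2.0≤2.6).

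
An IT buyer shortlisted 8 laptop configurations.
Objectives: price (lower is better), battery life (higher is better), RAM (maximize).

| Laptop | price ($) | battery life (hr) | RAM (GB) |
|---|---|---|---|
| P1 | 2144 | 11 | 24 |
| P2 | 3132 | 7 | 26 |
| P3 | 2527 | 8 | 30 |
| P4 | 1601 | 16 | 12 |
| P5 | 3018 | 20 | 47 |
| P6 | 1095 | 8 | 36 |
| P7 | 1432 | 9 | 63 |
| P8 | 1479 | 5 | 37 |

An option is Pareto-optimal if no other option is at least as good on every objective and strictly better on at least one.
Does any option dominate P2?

Yes

P3 vs P2: price 2527≤3132, battery life 8≥7, RAM 30≥26 — P3 is at least as good on every objective and strictly better on at least one, so P3 dominates P2.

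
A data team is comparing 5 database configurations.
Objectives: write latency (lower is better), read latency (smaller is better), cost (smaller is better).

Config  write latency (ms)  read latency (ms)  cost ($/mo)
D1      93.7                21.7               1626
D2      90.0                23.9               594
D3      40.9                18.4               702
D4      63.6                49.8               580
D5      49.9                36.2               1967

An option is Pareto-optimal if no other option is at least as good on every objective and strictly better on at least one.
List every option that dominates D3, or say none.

D1: worse on write latency (93.7 vs 40.9).
D2: worse on write latency (90.0 vs 40.9).
D4: worse on write latency (63.6 vs 40.9).
D5: worse on write latency (49.9 vs 40.9).
No option dominates D3.

none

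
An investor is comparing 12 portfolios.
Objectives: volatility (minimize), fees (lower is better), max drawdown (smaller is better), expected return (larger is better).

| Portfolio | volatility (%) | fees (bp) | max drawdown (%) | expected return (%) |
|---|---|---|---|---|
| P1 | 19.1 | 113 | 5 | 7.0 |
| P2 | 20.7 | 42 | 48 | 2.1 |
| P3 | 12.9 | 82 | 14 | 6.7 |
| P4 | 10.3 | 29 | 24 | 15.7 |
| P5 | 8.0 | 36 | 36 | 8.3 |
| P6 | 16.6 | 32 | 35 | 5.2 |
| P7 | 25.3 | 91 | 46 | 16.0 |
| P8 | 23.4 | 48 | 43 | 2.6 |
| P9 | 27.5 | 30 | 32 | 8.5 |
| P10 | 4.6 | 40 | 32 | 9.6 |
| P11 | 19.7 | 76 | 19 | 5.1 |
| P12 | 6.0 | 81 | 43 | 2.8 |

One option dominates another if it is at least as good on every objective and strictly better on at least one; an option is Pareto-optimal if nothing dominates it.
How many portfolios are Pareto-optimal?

7

P1: not dominated (best max drawdown).
P2: dominated by P4 (volatility 10.3≤20.7, fees 29≤42, max drawdown 24≤48, expected return 15.7≥2.1).
P3: not dominated.
P4: not dominated (best fees).
P5: not dominated.
P6: dominated by P4 (volatility 10.3≤16.6, fees 29≤32, max drawdown 24≤35, expected return 15.7≥5.2).
P7: not dominated (best expected return).
P8: dominated by P4 (volatility 10.3≤23.4, fees 29≤48, max drawdown 24≤43, expected return 15.7≥2.6).
P9: dominated by P4 (volatility 10.3≤27.5, fees 29≤30, max drawdown 24≤32, expected return 15.7≥8.5).
P10: not dominated (best volatility).
P11: not dominated.
P12: dominated by P10 (volatility 4.6≤6.0, fees 40≤81, max drawdown 32≤43, expected return 9.6≥2.8).
Pareto-optimal: P1, P3, P4, P5, P7, P10, P11 → 7.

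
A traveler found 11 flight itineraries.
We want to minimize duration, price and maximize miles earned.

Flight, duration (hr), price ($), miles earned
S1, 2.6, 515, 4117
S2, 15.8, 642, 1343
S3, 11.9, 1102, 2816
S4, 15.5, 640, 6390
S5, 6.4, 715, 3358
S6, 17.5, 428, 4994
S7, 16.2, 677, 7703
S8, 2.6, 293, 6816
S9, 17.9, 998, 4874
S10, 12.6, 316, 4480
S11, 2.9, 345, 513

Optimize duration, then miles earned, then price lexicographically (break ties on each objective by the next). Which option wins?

S8

First minimize duration: best is 2.6, kept {S1, S8}.
Then maximize miles earned: best is 6816, kept {S8}.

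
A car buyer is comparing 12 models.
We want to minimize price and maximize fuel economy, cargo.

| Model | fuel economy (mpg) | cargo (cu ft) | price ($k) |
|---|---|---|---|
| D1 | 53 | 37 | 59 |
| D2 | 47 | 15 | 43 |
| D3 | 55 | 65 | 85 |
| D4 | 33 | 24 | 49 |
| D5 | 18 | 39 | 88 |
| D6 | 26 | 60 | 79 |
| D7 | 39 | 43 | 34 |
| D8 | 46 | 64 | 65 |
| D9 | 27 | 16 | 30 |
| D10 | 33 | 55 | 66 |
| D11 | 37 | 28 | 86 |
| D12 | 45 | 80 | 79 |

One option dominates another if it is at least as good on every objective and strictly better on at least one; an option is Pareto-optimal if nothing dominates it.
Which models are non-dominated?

D1: not dominated.
D2: not dominated.
D3: not dominated (best fuel economy).
D4: dominated by D7 (fuel economy 39≥33, cargo 43≥24, price 34≤49).
D5: dominated by D3 (fuel economy 55≥18, cargo 65≥39, price 85≤88).
D6: dominated by D8 (fuel economy 46≥26, cargo 64≥60, price 65≤79).
D7: not dominated.
D8: not dominated.
D9: not dominated (best price).
D10: dominated by D8 (fuel economy 46≥33, cargo 64≥55, price 65≤66).
D11: dominated by D1 (fuel economy 53≥37, cargo 37≥28, price 59≤86).
D12: not dominated (best cargo).

D1, D2, D3, D7, D8, D9, D12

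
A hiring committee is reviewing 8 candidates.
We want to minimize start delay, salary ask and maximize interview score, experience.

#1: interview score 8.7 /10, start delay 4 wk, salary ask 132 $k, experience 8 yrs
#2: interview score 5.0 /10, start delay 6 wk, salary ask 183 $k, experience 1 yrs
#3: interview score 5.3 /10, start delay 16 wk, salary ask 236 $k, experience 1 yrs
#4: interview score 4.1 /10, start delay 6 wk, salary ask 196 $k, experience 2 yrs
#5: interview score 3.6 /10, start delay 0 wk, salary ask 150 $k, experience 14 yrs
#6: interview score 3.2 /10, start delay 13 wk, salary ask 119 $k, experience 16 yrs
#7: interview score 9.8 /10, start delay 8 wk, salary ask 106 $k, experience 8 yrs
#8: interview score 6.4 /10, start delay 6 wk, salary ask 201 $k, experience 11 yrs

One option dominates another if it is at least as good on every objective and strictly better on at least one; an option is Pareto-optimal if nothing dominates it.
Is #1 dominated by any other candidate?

#2: worse on interview score (5.0 vs 8.7).
#3: worse on interview score (5.3 vs 8.7).
#4: worse on interview score (4.1 vs 8.7).
#5: worse on interview score (3.6 vs 8.7).
#6: worse on interview score (3.2 vs 8.7).
#7: worse on start delay (8 vs 4).
#8: worse on interview score (6.4 vs 8.7).
No option is at least as good as #1 on every objective and strictly better on one.

No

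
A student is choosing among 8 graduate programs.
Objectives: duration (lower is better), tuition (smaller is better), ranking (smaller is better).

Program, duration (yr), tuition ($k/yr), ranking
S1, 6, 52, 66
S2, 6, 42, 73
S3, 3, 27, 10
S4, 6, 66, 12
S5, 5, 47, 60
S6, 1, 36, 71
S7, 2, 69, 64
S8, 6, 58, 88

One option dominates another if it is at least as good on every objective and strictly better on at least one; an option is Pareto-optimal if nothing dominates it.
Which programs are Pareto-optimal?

S1: dominated by S3 (duration 3≤6, tuition 27≤52, ranking 10≤66).
S2: dominated by S3 (duration 3≤6, tuition 27≤42, ranking 10≤73).
S3: not dominated (best tuition).
S4: dominated by S3 (duration 3≤6, tuition 27≤66, ranking 10≤12).
S5: dominated by S3 (duration 3≤5, tuition 27≤47, ranking 10≤60).
S6: not dominated (best duration).
S7: not dominated.
S8: dominated by S1 (duration 6≤6, tuition 52≤58, ranking 66≤88).

S3, S6, S7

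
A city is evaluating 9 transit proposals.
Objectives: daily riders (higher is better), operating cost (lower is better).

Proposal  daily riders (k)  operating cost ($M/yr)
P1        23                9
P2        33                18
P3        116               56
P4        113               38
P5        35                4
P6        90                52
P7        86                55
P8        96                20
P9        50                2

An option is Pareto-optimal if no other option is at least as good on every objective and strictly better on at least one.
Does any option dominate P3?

P1: worse on daily riders (23 vs 116).
P2: worse on daily riders (33 vs 116).
P4: worse on daily riders (113 vs 116).
P5: worse on daily riders (35 vs 116).
P6: worse on daily riders (90 vs 116).
P7: worse on daily riders (86 vs 116).
P8: worse on daily riders (96 vs 116).
P9: worse on daily riders (50 vs 116).
No option is at least as good as P3 on every objective and strictly better on one.

No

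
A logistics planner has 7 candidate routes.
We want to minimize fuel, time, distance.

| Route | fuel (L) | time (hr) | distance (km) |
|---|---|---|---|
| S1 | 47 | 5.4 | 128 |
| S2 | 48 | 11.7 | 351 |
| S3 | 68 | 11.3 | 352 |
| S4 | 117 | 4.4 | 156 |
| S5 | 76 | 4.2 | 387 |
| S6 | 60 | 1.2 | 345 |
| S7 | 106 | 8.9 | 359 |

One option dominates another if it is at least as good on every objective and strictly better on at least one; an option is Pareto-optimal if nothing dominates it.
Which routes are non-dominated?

S1, S4, S6

S1: not dominated (best fuel).
S2: dominated by S1 (fuel 47≤48, time 5.4≤11.7, distance 128≤351).
S3: dominated by S1 (fuel 47≤68, time 5.4≤11.3, distance 128≤352).
S4: not dominated.
S5: dominated by S6 (fuel 60≤76, time 1.2≤4.2, distance 345≤387).
S6: not dominated (best time).
S7: dominated by S1 (fuel 47≤106, time 5.4≤8.9, distance 128≤359).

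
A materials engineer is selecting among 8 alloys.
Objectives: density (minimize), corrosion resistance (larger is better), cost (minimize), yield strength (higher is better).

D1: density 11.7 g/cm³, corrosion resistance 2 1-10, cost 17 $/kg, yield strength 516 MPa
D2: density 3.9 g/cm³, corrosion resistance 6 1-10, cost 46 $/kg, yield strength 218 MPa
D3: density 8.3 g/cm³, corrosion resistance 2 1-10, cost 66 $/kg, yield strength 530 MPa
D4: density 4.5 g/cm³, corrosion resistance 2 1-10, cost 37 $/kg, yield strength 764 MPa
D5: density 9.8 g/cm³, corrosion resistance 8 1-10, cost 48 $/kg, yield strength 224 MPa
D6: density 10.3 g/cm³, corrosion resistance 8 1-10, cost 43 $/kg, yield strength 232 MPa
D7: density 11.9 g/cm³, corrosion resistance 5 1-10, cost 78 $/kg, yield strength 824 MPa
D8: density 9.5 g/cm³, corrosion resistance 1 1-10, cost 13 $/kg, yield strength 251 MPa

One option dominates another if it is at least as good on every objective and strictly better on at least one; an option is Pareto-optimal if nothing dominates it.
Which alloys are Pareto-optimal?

D1, D2, D4, D5, D6, D7, D8

D1: not dominated.
D2: not dominated (best density).
D3: dominated by D4 (density 4.5≤8.3, corrosion resistance 2≥2, cost 37≤66, yield strength 764≥530).
D4: not dominated.
D5: not dominated.
D6: not dominated.
D7: not dominated (best yield strength).
D8: not dominated (best cost).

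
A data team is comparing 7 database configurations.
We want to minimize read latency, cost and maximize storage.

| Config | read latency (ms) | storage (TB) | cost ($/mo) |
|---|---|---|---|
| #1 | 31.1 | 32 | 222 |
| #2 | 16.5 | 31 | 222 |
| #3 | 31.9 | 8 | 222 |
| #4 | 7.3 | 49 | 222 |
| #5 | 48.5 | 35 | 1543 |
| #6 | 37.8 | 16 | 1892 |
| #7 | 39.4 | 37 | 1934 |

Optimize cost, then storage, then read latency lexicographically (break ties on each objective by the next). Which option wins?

#4

First minimize cost: best is 222, kept {#1, #2, #3, #4}.
Then maximize storage: best is 49, kept {#4}.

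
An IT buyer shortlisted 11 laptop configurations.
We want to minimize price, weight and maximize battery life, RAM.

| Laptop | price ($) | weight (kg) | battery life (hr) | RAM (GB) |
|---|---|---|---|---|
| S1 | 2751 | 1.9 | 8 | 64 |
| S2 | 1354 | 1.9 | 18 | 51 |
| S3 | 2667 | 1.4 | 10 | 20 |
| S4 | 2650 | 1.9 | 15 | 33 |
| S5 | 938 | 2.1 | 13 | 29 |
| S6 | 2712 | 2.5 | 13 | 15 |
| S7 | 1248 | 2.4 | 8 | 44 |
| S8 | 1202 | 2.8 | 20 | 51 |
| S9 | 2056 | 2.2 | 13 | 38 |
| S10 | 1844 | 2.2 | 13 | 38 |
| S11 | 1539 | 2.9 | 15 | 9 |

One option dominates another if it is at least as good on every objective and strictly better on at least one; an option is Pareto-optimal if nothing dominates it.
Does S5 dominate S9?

No

S5 vs S9: S5 is worse on RAM (29 vs 38), so it does not dominate S9.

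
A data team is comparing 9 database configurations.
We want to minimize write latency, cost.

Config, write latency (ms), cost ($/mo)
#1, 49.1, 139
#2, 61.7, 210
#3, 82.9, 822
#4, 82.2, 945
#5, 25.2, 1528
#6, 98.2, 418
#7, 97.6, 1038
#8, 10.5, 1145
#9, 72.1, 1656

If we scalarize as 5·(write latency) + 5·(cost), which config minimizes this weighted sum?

#1

#1: 5·49.1 + 5·139 = 940.5
#2: 5·61.7 + 5·210 = 1358.5
#3: 5·82.9 + 5·822 = 4524.5
#4: 5·82.2 + 5·945 = 5136.0
#5: 5·25.2 + 5·1528 = 7766.0
#6: 5·98.2 + 5·418 = 2581.0
#7: 5·97.6 + 5·1038 = 5678.0
#8: 5·10.5 + 5·1145 = 5777.5
#9: 5·72.1 + 5·1656 = 8640.5
Lowest: #1 at 940.5.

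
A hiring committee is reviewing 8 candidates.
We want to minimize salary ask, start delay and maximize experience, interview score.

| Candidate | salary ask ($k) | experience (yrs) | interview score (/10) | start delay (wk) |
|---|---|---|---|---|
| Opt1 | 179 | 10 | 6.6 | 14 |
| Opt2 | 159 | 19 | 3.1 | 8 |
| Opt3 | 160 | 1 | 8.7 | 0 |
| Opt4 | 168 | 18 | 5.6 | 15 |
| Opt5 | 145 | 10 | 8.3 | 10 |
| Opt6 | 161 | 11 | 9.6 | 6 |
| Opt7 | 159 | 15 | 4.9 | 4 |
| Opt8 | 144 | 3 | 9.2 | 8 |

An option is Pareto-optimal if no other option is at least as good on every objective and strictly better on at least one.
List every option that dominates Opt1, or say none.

Opt5, Opt6

Opt5: salary ask 145≤179, experience 10≥10, interview score 8.3≥6.6, start delay 10≤14 — dominates Opt1.
Opt6: salary ask 161≤179, experience 11≥10, interview score 9.6≥6.6, start delay 6≤14 — dominates Opt1.
Others (Opt2, Opt3, Opt4, Opt7, Opt8) are each worse than Opt1 on at least one objective.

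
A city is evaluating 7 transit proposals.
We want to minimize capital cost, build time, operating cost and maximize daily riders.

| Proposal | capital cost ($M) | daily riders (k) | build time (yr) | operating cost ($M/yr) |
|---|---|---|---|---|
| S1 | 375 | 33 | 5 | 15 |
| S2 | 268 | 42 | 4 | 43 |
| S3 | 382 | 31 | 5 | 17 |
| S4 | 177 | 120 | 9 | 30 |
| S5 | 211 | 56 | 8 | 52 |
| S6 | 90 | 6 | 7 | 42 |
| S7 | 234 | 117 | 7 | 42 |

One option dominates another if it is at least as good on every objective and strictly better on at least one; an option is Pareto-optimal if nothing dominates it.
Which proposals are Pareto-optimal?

S1: not dominated (best operating cost).
S2: not dominated (best build time).
S3: dominated by S1 (capital cost 375≤382, daily riders 33≥31, build time 5≤5, operating cost 15≤17).
S4: not dominated (best daily riders).
S5: not dominated.
S6: not dominated (best capital cost).
S7: not dominated.

S1, S2, S4, S5, S6, S7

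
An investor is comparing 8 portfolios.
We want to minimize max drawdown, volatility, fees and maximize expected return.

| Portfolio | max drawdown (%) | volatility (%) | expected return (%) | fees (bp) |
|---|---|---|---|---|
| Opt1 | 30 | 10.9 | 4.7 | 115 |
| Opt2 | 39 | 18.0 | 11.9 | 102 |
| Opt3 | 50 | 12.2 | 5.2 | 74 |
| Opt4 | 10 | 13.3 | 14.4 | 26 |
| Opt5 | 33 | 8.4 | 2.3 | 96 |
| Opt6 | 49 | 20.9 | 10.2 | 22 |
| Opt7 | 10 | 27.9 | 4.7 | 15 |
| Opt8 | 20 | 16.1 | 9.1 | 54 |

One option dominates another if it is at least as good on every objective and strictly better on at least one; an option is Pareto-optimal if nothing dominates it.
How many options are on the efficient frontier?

6

Opt1: not dominated.
Opt2: dominated by Opt4 (max drawdown 10≤39, volatility 13.3≤18.0, expected return 14.4≥11.9, fees 26≤102).
Opt3: not dominated.
Opt4: not dominated (best expected return).
Opt5: not dominated (best volatility).
Opt6: not dominated.
Opt7: not dominated (best fees).
Opt8: dominated by Opt4 (max drawdown 10≤20, volatility 13.3≤16.1, expected return 14.4≥9.1, fees 26≤54).
Pareto-optimal: Opt1, Opt3, Opt4, Opt5, Opt6, Opt7 → 6.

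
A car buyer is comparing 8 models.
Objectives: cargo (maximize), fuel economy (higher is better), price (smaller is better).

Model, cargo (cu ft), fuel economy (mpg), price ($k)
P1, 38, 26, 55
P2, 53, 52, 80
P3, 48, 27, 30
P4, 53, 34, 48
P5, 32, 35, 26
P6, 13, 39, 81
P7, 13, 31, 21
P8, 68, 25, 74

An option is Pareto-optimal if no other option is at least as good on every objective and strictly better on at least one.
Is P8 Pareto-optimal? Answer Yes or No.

Yes

P1: worse on cargo (38 vs 68).
P2: worse on cargo (53 vs 68).
P3: worse on cargo (48 vs 68).
P4: worse on cargo (53 vs 68).
P5: worse on cargo (32 vs 68).
P6: worse on cargo (13 vs 68).
P7: worse on cargo (13 vs 68).
No option is at least as good as P8 on every objective and strictly better on one.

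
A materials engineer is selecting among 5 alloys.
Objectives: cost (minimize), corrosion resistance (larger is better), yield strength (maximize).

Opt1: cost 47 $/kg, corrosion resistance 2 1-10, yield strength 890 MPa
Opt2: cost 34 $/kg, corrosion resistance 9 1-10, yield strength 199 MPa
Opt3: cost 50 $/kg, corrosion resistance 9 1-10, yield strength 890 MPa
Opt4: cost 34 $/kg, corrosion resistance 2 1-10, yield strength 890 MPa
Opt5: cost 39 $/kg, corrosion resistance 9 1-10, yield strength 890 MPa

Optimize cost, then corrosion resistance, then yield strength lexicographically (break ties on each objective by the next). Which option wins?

First minimize cost: best is 34, kept {Opt2, Opt4}.
Then maximize corrosion resistance: best is 9, kept {Opt2}.

Opt2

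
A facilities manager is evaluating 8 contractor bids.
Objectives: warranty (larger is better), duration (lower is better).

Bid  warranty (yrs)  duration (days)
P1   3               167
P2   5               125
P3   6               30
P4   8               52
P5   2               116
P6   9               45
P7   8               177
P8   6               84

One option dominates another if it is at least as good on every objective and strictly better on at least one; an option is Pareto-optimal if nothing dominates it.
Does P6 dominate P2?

Yes

P6 vs P2: warranty 9≥5, duration 45≤125 — P6 is at least as good on every objective with at least one strict improvement.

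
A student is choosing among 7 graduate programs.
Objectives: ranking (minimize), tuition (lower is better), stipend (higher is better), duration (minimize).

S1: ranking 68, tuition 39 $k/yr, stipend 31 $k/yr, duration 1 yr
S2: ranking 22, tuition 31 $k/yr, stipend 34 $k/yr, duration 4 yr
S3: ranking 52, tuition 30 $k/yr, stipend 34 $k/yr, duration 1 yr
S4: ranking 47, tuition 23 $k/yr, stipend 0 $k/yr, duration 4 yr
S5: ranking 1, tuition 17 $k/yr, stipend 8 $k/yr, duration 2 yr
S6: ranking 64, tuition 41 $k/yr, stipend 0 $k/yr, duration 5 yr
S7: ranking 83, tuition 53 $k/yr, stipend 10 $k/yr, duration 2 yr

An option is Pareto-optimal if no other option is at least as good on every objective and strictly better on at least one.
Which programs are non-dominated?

S1: dominated by S3 (ranking 52≤68, tuition 30≤39, stipend 34≥31, duration 1≤1).
S2: not dominated.
S3: not dominated.
S4: dominated by S5 (ranking 1≤47, tuition 17≤23, stipend 8≥0, duration 2≤4).
S5: not dominated (best ranking).
S6: dominated by S2 (ranking 22≤64, tuition 31≤41, stipend 34≥0, duration 4≤5).
S7: dominated by S1 (ranking 68≤83, tuition 39≤53, stipend 31≥10, duration 1≤2).

S2, S3, S5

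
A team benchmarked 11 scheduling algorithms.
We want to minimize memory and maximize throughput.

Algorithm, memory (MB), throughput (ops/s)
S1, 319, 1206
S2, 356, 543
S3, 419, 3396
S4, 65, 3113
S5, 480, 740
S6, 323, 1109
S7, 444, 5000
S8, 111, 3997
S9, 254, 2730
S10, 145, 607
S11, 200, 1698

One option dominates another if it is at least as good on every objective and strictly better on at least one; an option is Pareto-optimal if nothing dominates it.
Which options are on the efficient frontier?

S1: dominated by S4 (memory 65≤319, throughput 3113≥1206).
S2: dominated by S1 (memory 319≤356, throughput 1206≥543).
S3: dominated by S8 (memory 111≤419, throughput 3997≥3396).
S4: not dominated (best memory).
S5: dominated by S1 (memory 319≤480, throughput 1206≥740).
S6: dominated by S1 (memory 319≤323, throughput 1206≥1109).
S7: not dominated (best throughput).
S8: not dominated.
S9: dominated by S4 (memory 65≤254, throughput 3113≥2730).
S10: dominated by S4 (memory 65≤145, throughput 3113≥607).
S11: dominated by S4 (memory 65≤200, throughput 3113≥1698).

S4, S7, S8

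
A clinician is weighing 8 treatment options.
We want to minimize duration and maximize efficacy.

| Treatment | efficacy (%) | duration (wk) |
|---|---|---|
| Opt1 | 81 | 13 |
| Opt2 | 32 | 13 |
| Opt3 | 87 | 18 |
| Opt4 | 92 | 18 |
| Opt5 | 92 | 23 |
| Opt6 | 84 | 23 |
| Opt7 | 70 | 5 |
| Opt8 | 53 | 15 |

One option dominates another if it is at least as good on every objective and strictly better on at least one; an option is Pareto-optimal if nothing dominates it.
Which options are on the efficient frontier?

Opt1: not dominated.
Opt2: dominated by Opt1 (efficacy 81≥32, duration 13≤13).
Opt3: dominated by Opt4 (efficacy 92≥87, duration 18≤18).
Opt4: not dominated.
Opt5: dominated by Opt4 (efficacy 92≥92, duration 18≤23).
Opt6: dominated by Opt3 (efficacy 87≥84, duration 18≤23).
Opt7: not dominated (best duration).
Opt8: dominated by Opt1 (efficacy 81≥53, duration 13≤15).

Opt1, Opt4, Opt7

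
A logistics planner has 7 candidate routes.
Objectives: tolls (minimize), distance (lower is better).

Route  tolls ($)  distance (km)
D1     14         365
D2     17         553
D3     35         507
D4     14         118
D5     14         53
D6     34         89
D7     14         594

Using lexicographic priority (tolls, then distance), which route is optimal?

D5

First minimize tolls: best is 14, kept {D1, D4, D5, D7}.
Then minimize distance: best is 53, kept {D5}.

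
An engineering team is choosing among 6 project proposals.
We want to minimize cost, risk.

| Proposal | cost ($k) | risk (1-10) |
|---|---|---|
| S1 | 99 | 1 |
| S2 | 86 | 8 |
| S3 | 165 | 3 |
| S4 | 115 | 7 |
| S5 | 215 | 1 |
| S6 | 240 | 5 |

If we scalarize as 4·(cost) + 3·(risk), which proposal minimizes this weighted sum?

S1: 4·99 + 3·1 = 399
S2: 4·86 + 3·8 = 368
S3: 4·165 + 3·3 = 669
S4: 4·115 + 3·7 = 481
S5: 4·215 + 3·1 = 863
S6: 4·240 + 3·5 = 975
Lowest: S2 at 368.

S2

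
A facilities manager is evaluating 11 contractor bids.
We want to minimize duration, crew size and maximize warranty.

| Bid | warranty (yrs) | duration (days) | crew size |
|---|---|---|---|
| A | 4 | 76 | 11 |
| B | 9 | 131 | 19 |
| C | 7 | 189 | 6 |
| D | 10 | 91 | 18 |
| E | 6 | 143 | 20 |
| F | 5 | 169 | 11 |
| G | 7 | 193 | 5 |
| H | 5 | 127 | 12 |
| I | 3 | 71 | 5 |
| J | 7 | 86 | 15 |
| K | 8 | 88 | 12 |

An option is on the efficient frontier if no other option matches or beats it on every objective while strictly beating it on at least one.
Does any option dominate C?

A: worse on warranty (4 vs 7).
B: worse on crew size (19 vs 6).
D: worse on crew size (18 vs 6).
E: worse on warranty (6 vs 7).
F: worse on warranty (5 vs 7).
G: worse on duration (193 vs 189).
H: worse on warranty (5 vs 7).
I: worse on warranty (3 vs 7).
J: worse on crew size (15 vs 6).
K: worse on crew size (12 vs 6).
No option is at least as good as C on every objective and strictly better on one.

No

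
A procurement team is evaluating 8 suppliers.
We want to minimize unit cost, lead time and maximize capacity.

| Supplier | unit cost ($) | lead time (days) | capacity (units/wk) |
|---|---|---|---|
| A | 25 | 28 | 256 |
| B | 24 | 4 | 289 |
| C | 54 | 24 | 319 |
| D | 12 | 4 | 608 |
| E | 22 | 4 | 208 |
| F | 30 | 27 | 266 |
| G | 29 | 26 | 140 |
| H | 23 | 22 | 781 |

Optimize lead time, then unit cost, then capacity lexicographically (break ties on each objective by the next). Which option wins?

First minimize lead time: best is 4, kept {B, D, E}.
Then minimize unit cost: best is 12, kept {D}.

D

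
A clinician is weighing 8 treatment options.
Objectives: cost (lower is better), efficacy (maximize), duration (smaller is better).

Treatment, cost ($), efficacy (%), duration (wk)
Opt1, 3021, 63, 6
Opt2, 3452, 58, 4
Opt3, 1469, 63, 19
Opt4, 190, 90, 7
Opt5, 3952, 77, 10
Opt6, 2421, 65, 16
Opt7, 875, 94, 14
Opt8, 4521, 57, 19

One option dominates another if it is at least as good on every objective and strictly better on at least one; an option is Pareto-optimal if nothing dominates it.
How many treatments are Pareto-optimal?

Opt1: not dominated.
Opt2: not dominated (best duration).
Opt3: dominated by Opt4 (cost 190≤1469, efficacy 90≥63, duration 7≤19).
Opt4: not dominated (best cost).
Opt5: dominated by Opt4 (cost 190≤3952, efficacy 90≥77, duration 7≤10).
Opt6: dominated by Opt4 (cost 190≤2421, efficacy 90≥65, duration 7≤16).
Opt7: not dominated (best efficacy).
Opt8: dominated by Opt1 (cost 3021≤4521, efficacy 63≥57, duration 6≤19).
Pareto-optimal: Opt1, Opt2, Opt4, Opt7 → 4.

4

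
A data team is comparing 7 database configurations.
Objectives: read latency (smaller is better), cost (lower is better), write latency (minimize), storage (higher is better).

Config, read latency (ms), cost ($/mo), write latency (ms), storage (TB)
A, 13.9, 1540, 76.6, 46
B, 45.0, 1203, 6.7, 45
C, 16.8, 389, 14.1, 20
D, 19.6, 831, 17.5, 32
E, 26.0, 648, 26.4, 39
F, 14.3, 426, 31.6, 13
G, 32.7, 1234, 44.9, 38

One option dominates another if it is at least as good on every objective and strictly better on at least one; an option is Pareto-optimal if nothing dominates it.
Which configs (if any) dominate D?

A: worse on cost (1540 vs 831).
B: worse on read latency (45.0 vs 19.6).
C: worse on storage (20 vs 32).
E: worse on read latency (26.0 vs 19.6).
F: worse on write latency (31.6 vs 17.5).
G: worse on read latency (32.7 vs 19.6).
No option dominates D.

none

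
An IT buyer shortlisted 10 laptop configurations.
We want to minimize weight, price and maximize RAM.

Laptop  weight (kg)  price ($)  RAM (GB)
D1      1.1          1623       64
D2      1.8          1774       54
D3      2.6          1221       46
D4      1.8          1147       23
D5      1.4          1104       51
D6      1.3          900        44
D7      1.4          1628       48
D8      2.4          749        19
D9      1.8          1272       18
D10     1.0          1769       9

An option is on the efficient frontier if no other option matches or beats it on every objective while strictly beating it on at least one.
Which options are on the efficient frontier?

D1: not dominated (best RAM).
D2: dominated by D1 (weight 1.1≤1.8, price 1623≤1774, RAM 64≥54).
D3: dominated by D5 (weight 1.4≤2.6, price 1104≤1221, RAM 51≥46).
D4: dominated by D5 (weight 1.4≤1.8, price 1104≤1147, RAM 51≥23).
D5: not dominated.
D6: not dominated.
D7: dominated by D1 (weight 1.1≤1.4, price 1623≤1628, RAM 64≥48).
D8: not dominated (best price).
D9: dominated by D4 (weight 1.8≤1.8, price 1147≤1272, RAM 23≥18).
D10: not dominated (best weight).

D1, D5, D6, D8, D10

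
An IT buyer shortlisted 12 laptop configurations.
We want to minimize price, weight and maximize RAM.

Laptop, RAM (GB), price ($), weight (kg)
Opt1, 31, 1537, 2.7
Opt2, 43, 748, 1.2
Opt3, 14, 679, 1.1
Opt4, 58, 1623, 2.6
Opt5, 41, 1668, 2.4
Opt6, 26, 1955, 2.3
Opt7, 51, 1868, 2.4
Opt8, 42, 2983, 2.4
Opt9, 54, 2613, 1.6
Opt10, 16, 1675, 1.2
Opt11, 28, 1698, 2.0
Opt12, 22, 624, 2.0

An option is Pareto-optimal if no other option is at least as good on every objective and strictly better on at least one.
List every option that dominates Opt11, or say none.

Opt2

Opt2: RAM 43≥28, price 748≤1698, weight 1.2≤2.0 — dominates Opt11.
Others (Opt1, Opt3, Opt4, Opt5, Opt6, Opt7, Opt8, Opt9, Opt10, Opt12) are each worse than Opt11 on at least one objective.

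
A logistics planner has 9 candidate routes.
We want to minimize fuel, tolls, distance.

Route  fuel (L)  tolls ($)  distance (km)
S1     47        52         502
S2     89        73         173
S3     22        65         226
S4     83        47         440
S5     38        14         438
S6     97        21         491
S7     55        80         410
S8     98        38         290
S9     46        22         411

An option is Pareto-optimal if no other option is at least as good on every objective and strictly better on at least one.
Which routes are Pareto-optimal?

S2, S3, S5, S8, S9

S1: dominated by S5 (fuel 38≤47, tolls 14≤52, distance 438≤502).
S2: not dominated (best distance).
S3: not dominated (best fuel).
S4: dominated by S5 (fuel 38≤83, tolls 14≤47, distance 438≤440).
S5: not dominated (best tolls).
S6: dominated by S5 (fuel 38≤97, tolls 14≤21, distance 438≤491).
S7: dominated by S3 (fuel 22≤55, tolls 65≤80, distance 226≤410).
S8: not dominated.
S9: not dominated.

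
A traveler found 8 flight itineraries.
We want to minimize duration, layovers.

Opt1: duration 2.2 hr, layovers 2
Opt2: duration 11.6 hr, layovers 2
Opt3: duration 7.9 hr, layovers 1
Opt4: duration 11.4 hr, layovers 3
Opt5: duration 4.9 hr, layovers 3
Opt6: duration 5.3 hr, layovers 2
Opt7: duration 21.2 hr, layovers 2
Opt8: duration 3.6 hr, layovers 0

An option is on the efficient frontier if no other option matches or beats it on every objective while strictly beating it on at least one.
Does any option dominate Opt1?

Opt2: worse on duration (11.6 vs 2.2).
Opt3: worse on duration (7.9 vs 2.2).
Opt4: worse on duration (11.4 vs 2.2).
Opt5: worse on duration (4.9 vs 2.2).
Opt6: worse on duration (5.3 vs 2.2).
Opt7: worse on duration (21.2 vs 2.2).
Opt8: worse on duration (3.6 vs 2.2).
No option is at least as good as Opt1 on every objective and strictly better on one.

No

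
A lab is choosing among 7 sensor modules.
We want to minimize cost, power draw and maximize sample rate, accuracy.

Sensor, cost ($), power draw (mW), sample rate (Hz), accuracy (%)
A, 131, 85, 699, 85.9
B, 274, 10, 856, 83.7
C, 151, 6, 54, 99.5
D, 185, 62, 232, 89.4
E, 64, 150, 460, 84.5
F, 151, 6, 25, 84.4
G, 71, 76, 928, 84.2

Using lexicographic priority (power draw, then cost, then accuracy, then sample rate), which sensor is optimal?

C

First minimize power draw: best is 6, kept {C, F}.
Then minimize cost: best is 151, kept {C, F}.
Then maximize accuracy: best is 99.5, kept {C}.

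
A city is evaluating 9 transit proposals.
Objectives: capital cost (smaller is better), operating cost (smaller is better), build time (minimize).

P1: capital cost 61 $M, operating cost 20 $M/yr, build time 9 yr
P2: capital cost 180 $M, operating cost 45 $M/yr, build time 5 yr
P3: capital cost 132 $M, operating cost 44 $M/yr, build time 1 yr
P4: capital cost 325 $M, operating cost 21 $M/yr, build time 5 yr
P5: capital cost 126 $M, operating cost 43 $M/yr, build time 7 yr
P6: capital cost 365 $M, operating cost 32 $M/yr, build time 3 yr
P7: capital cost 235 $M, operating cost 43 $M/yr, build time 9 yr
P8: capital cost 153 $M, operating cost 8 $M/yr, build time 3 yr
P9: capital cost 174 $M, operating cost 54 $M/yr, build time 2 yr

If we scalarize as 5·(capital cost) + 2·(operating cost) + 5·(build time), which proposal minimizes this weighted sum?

P1

P1: 5·61 + 2·20 + 5·9 = 390
P2: 5·180 + 2·45 + 5·5 = 1015
P3: 5·132 + 2·44 + 5·1 = 753
P4: 5·325 + 2·21 + 5·5 = 1692
P5: 5·126 + 2·43 + 5·7 = 751
P6: 5·365 + 2·32 + 5·3 = 1904
P7: 5·235 + 2·43 + 5·9 = 1306
P8: 5·153 + 2·8 + 5·3 = 796
P9: 5·174 + 2·54 + 5·2 = 988
Lowest: P1 at 390.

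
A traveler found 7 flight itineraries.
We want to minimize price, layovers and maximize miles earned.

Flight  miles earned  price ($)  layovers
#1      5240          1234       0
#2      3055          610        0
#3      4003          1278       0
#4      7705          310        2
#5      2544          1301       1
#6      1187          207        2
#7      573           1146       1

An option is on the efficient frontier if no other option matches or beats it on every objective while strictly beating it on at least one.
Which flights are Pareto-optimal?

#1, #2, #4, #6

#1: not dominated.
#2: not dominated.
#3: dominated by #1 (miles earned 5240≥4003, price 1234≤1278, layovers 0≤0).
#4: not dominated (best miles earned).
#5: dominated by #1 (miles earned 5240≥2544, price 1234≤1301, layovers 0≤1).
#6: not dominated (best price).
#7: dominated by #2 (miles earned 3055≥573, price 610≤1146, layovers 0≤1).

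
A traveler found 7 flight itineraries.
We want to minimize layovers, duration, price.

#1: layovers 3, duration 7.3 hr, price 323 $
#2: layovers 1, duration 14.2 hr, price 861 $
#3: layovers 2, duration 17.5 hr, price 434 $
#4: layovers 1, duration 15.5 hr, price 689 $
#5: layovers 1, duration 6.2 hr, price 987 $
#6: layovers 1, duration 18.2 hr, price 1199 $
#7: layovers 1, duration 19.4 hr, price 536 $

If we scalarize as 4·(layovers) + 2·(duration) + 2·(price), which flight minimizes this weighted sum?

#1

#1: 4·3 + 2·7.3 + 2·323 = 672.6
#2: 4·1 + 2·14.2 + 2·861 = 1754.4
#3: 4·2 + 2·17.5 + 2·434 = 911.0
#4: 4·1 + 2·15.5 + 2·689 = 1413.0
#5: 4·1 + 2·6.2 + 2·987 = 1990.4
#6: 4·1 + 2·18.2 + 2·1199 = 2438.4
#7: 4·1 + 2·19.4 + 2·536 = 1114.8
Lowest: #1 at 672.6.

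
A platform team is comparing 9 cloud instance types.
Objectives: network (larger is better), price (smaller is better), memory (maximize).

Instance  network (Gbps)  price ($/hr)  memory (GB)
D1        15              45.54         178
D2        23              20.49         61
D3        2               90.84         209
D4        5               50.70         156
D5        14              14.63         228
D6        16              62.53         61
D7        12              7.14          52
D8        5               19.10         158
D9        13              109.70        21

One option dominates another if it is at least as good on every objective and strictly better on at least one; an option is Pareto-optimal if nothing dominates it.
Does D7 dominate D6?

No

D7 vs D6: D7 is worse on network (12 vs 16), so it does not dominate D6.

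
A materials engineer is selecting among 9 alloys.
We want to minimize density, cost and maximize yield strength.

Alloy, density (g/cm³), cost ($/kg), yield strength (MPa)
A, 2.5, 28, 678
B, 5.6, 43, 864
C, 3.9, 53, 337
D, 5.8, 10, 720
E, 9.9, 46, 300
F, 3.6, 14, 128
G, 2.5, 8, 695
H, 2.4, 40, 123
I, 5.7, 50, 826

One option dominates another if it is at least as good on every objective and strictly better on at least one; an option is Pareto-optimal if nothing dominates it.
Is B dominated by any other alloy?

No

A: worse on yield strength (678 vs 864).
C: worse on cost (53 vs 43).
D: worse on density (5.8 vs 5.6).
E: worse on density (9.9 vs 5.6).
F: worse on yield strength (128 vs 864).
G: worse on yield strength (695 vs 864).
H: worse on yield strength (123 vs 864).
I: worse on density (5.7 vs 5.6).
No option is at least as good as B on every objective and strictly better on one.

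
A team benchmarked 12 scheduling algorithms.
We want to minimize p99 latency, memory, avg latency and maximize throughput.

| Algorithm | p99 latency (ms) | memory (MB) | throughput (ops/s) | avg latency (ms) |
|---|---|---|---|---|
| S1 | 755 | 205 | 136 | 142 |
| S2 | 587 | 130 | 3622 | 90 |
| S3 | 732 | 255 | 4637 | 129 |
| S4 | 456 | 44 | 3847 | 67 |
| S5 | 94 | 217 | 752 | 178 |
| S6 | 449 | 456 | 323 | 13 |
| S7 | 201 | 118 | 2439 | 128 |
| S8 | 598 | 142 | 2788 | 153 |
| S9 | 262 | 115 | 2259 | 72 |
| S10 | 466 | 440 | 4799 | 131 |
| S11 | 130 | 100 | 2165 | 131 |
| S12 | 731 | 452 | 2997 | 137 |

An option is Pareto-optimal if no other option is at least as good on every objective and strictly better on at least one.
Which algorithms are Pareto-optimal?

S1: dominated by S2 (p99 latency 587≤755, memory 130≤205, throughput 3622≥136, avg latency 90≤142).
S2: dominated by S4 (p99 latency 456≤587, memory 44≤130, throughput 3847≥3622, avg latency 67≤90).
S3: not dominated.
S4: not dominated (best memory).
S5: not dominated (best p99 latency).
S6: not dominated (best avg latency).
S7: not dominated.
S8: dominated by S2 (p99 latency 587≤598, memory 130≤142, throughput 3622≥2788, avg latency 90≤153).
S9: not dominated.
S10: not dominated (best throughput).
S11: not dominated.
S12: dominated by S2 (p99 latency 587≤731, memory 130≤452, throughput 3622≥2997, avg latency 90≤137).

S3, S4, S5, S6, S7, S9, S10, S11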